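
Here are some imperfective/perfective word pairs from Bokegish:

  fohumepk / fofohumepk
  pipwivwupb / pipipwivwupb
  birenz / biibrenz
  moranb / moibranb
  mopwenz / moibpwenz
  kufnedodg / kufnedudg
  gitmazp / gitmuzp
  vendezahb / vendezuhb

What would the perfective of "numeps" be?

pipwivwupb and moranb both end in -b yet inflect differently (pipipwivwupb, moibranb), so the final letter is not what conditions the rule; the second-to-last letter is.
"numeps" has second-to-last letter 'p'. The stems whose second-to-last letter is 'p' (fohumepk → fofohumepk, pipwivwupb → pipipwivwupb) repeat the first consonant+vowel as a prefix.
So numeps → nunumeps.

nunumeps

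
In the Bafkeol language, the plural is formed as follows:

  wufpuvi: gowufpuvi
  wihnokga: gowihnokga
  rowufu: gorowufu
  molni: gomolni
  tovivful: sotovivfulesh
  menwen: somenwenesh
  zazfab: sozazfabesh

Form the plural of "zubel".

rowufu and tovivful both have last vowel 'u' yet inflect differently (gorowufu, sotovivfulesh), so the last vowel is not what conditions the rule; whether the stem ends in a vowel or a consonant is.
"zubel" ends in a consonant. The stems ending in a consonant (tovivful → sotovivfulesh, menwen → somenwenesh, zazfab → sozazfabesh) add so- … -esh around the stem.
So zubel → sozubelesh.

sozubelesh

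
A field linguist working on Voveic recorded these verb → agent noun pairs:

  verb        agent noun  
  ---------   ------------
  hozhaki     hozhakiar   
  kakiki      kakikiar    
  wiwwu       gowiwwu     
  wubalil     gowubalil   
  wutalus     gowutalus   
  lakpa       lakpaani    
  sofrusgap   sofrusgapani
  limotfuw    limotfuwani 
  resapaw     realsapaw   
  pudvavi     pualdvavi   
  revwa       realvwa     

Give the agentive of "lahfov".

"lahfov" begins with l-. The stems beginning with l- (lakpa → lakpaani, limotfuw → limotfuwani) add -ani.
So lahfov → lahfovani.

lahfovani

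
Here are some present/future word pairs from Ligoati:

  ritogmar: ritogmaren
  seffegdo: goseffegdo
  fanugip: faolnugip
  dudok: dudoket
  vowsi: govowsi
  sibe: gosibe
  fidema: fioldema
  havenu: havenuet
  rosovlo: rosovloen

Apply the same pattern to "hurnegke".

rosovlo and seffegdo both end in -o yet inflect differently (rosovloen, goseffegdo), so the final letter is not what conditions the rule; the first letter is.
"hurnegke" begins with h-. The one such stem in the data (havenu → havenuet) adds -et, so the same rule applies.
The other patterns: stems beginning with r- add -en; stems beginning with f- insert -ol- after the first vowel; stems beginning with s- or v- add the prefix go-.
So hurnegke → hurnegkeet.

hurnegkeet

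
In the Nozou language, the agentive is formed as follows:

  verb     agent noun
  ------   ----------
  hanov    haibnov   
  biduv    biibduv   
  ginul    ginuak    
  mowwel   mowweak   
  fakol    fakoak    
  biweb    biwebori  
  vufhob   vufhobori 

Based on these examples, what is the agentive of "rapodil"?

"rapodil" ends in -l. The stems ending in -l (ginul → ginuak, mowwel → mowweak, fakol → fakoak) drop the final letter and add -ak.
The other patterns: stems ending in -v insert -ib- after the first vowel; stems ending in -b add -ori.
So rapodil → rapodiak.

rapodiak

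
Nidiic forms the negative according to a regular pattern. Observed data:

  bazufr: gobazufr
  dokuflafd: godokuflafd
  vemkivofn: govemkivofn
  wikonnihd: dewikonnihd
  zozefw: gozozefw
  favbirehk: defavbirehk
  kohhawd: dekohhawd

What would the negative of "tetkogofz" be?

gotetkogofz

dokuflafd and kohhawd both end in -d yet inflect differently (godokuflafd, dekohhawd), so the final letter is not what conditions the rule; the second-to-last letter is.
"tetkogofz" has second-to-last letter 'f'. The stems whose second-to-last letter is 'f' (bazufr → gobazufr, dokuflafd → godokuflafd, zozefw → gozozefw) add the prefix go-.
So tetkogofz → gotetkogofz.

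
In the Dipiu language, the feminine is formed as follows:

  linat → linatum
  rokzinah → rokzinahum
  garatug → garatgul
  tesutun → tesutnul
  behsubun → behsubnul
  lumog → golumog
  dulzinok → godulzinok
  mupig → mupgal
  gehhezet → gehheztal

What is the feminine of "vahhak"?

"vahhak" has last vowel 'a'. The stems whose last vowel is 'a' (linat → linatum, rokzinah → rokzinahum) add -um.
So vahhak → vahhakum.

vahhakum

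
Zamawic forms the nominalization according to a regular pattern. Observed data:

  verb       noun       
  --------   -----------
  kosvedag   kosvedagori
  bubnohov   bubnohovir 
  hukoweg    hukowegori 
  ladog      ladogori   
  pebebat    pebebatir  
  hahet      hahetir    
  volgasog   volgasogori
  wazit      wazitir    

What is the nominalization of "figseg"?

hukoweg and hahet both have last vowel 'e' yet inflect differently (hukowegori, hahetir), so the last vowel is not what conditions the rule; the final letter is.
"figseg" ends in -g. The stems ending in -g (hukoweg → hukowegori, kosvedag → kosvedagori, ladog → ladogori) add -ori.
The other pattern: stems ending in -t or -v add -ir.
So figseg → figsegori.

figsegori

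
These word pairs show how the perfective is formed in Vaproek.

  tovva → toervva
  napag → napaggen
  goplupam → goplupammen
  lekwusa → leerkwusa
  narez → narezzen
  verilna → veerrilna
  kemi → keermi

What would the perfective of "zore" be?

zoerre

lekwusa and napag both have last vowel 'a' yet inflect differently (leerkwusa, napaggen), so the last vowel is not what conditions the rule; whether the stem ends in a vowel or a consonant is.
"zore" ends in a vowel. The stems ending in a vowel (lekwusa → leerkwusa, tovva → toervva, verilna → veerrilna) insert -er- after the first vowel.
The other pattern: stems ending in a consonant double the final consonant and add -en.
So zore → zoerre.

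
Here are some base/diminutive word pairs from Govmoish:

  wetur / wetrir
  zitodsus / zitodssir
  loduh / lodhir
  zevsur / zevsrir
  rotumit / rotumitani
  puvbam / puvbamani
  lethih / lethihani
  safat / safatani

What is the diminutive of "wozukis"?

loduh and lethih both end in -h yet inflect differently (lodhir, lethihani), so the final letter is not what conditions the rule; the last vowel is.
"wozukis" has last vowel 'i'. The stems whose last vowel is 'i' (rotumit → rotumitani, lethih → lethihani) add -ani.
So wozukis → wozukisani.

wozukisani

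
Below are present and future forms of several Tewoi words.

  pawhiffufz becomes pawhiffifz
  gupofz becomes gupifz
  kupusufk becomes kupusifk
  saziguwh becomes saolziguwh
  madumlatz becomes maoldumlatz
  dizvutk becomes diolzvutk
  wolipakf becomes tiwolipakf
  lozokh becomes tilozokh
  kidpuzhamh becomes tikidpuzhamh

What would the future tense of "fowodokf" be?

pawhiffufz and madumlatz both end in -z yet inflect differently (pawhiffifz, maoldumlatz), so the final letter is not what conditions the rule; the second-to-last letter is.
"fowodokf" has second-to-last letter 'k'. The stems whose second-to-last letter is 'k' (wolipakf → tiwolipakf, lozokh → tilozokh) add the prefix ti-.
The other patterns: stems whose second-to-last letter is 'f' change the last vowel to 'i'; stems whose second-to-last letter is 't' or 'w' insert -ol- after the first vowel.
So fowodokf → tifowodokf.

tifowodokf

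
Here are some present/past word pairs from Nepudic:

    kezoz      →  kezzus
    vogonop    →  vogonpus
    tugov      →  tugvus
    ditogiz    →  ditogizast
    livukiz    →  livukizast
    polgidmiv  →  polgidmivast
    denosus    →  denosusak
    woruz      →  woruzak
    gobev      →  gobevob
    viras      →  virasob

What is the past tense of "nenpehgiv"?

nenpehgivast

"nenpehgiv" has last vowel 'i'. The stems whose last vowel is 'i' (ditogiz → ditogizast, livukiz → livukizast, polgidmiv → polgidmivast) add -ast.
So nenpehgiv → nenpehgivast.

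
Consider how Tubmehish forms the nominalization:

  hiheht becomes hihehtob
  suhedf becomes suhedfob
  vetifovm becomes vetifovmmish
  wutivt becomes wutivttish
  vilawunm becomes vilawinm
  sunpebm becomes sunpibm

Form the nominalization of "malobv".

hiheht and wutivt both end in -t yet inflect differently (hihehtob, wutivttish), so the final letter is not what conditions the rule; the second-to-last letter is.
"malobv" has second-to-last letter 'b'. The one such stem in the data (sunpebm → sunpibm) changes the last vowel to 'i' (as does vilawunm), so the same rule applies.
So malobv → malibv.

malibv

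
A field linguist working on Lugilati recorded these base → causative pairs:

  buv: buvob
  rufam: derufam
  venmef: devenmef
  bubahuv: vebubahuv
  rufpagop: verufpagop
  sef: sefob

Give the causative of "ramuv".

sef and venmef both end in -f yet inflect differently (sefob, devenmef), so the final letter is not what conditions the rule; the number of vowels is.
"ramuv" has 2 vowels. The stems with 2 vowels (rufam → derufam, venmef → devenmef) add the prefix de-.
So ramuv → deramuv.

deramuv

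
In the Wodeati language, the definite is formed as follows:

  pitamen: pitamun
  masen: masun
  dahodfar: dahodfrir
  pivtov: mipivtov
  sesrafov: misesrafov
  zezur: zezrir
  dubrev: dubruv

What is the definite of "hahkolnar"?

sesrafov and dubrev both end in -v yet inflect differently (misesrafov, dubruv), so the final letter is not what conditions the rule; the last vowel is.
"hahkolnar" has last vowel 'a'. The one such stem in the data (dahodfar → dahodfrir) deletes the last vowel and adds -ir (as does zezur), so the same rule applies.
So hahkolnar → hahkolnrir.

hahkolnrir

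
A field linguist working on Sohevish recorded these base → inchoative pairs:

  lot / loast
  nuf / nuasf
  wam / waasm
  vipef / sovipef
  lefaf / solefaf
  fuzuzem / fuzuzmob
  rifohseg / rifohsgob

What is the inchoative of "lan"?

"lan" has 1 vowel. The stems with 1 vowel (lot → loast, nuf → nuasf, wam → waasm) insert -as- after the first vowel.
So lan → laasn.

laasn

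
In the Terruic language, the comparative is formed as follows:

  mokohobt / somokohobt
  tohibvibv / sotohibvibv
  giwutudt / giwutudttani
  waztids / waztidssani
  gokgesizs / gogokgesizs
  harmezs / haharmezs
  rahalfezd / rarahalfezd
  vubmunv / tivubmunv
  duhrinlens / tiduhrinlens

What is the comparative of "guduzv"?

mokohobt and giwutudt both end in -t yet inflect differently (somokohobt, giwutudttani), so the final letter is not what conditions the rule; the second-to-last letter is.
"guduzv" has second-to-last letter 'z'. The stems whose second-to-last letter is 'z' (gokgesizs → gogokgesizs, harmezs → haharmezs, rahalfezd → rarahalfezd) repeat the first consonant+vowel as a prefix.
So guduzv → guguduzv.

guguduzv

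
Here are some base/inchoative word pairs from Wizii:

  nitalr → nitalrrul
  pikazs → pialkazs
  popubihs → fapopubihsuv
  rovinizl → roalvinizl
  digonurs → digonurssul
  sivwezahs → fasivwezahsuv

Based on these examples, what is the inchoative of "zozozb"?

zoalzozb

digonurs and popubihs both end in -s yet inflect differently (digonurssul, fapopubihsuv), so the final letter is not what conditions the rule; the second-to-last letter is.
"zozozb" has second-to-last letter 'z'. The stems whose second-to-last letter is 'z' (pikazs → pialkazs, rovinizl → roalvinizl) insert -al- after the first vowel.
The other patterns: stems whose second-to-last letter is 'l' or 'r' double the final consonant and add -ul; stems whose second-to-last letter is 'h' add fa- … -uv around the stem.
So zozozb → zoalzozb.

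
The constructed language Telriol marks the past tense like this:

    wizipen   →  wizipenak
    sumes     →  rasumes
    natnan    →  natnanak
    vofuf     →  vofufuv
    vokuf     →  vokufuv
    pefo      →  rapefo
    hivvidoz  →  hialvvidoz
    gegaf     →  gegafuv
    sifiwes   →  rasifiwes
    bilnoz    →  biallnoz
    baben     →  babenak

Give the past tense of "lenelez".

lealnelez

gegaf and natnan both have last vowel 'a' yet inflect differently (gegafuv, natnanak), so the last vowel is not what conditions the rule; the final letter is.
"lenelez" ends in -z. The stems ending in -z (hivvidoz → hialvvidoz, bilnoz → biallnoz) insert -al- after the first vowel.
So lenelez → lealnelez.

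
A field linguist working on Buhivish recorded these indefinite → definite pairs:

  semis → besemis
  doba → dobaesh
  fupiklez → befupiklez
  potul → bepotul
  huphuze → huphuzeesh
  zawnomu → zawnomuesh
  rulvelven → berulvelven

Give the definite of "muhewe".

potul and zawnomu both have last vowel 'u' yet inflect differently (bepotul, zawnomuesh), so the last vowel is not what conditions the rule; whether the stem ends in a vowel or a consonant is.
"muhewe" ends in a vowel. The stems ending in a vowel (doba → dobaesh, zawnomu → zawnomuesh, huphuze → huphuzeesh) add -esh.
The other pattern: stems ending in a consonant add the prefix be-.
So muhewe → muheweesh.

muheweesh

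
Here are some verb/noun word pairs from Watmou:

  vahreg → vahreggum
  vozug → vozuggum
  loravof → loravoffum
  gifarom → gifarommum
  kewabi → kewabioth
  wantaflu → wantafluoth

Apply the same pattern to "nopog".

"nopog" ends in a consonant. The stems ending in a consonant (vahreg → vahreggum, vozug → vozuggum, loravof → loravoffum) double the final consonant and add -um.
So nopog → nopoggum.

nopoggum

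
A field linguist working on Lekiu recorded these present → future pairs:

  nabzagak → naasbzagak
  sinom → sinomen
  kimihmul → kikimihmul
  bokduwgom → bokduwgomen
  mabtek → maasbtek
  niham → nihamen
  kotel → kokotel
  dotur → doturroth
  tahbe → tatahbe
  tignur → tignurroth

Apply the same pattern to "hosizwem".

"hosizwem" ends in -m. The stems ending in -m (sinom → sinomen, niham → nihamen, bokduwgom → bokduwgomen) add -en.
So hosizwem → hosizwemen.

hosizwemen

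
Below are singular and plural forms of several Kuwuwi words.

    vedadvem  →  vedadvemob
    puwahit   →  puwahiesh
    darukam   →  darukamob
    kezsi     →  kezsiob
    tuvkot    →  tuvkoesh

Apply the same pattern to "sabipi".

sabipiob

"sabipi" ends in -i. The one such stem in the data (kezsi → kezsiob) adds -ob, so the same rule applies.
So sabipi → sabipiob.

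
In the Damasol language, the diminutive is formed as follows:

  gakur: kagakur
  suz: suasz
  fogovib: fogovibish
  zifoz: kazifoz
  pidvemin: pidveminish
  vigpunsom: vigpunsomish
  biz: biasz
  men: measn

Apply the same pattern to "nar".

"nar" has 1 vowel. The stems with 1 vowel (biz → biasz, suz → suasz, men → measn) insert -as- after the first vowel.
So nar → naasr.

naasr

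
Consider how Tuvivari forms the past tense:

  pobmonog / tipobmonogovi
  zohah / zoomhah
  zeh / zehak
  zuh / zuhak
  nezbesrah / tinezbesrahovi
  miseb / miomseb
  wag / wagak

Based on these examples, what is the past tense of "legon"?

"legon" has 2 vowels. The stems with 2 vowels (miseb → miomseb, zohah → zoomhah) insert -om- after the first vowel.
So legon → leomgon.

leomgon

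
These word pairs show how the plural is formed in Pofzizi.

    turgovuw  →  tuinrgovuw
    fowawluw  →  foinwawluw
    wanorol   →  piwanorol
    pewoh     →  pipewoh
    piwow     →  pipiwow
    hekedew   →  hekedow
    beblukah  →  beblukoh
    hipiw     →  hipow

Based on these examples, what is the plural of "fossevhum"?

"fossevhum" has last vowel 'u'. The stems whose last vowel is 'u' (turgovuw → tuinrgovuw, fowawluw → foinwawluw) insert -in- after the first vowel.
The other patterns: stems whose last vowel is 'o' add the prefix pi-; stems whose last vowel is 'a', 'e' or 'i' change the last vowel to 'o'.
So fossevhum → foinssevhum.

foinssevhum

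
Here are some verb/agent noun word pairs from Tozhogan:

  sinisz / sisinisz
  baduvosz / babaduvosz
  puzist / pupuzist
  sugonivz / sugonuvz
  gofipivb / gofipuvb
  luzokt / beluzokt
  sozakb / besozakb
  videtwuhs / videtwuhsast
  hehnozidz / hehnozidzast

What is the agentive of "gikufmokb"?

sinisz and sugonivz both end in -z yet inflect differently (sisinisz, sugonuvz), so the final letter is not what conditions the rule; the second-to-last letter is.
"gikufmokb" has second-to-last letter 'k'. The stems whose second-to-last letter is 'k' (luzokt → beluzokt, sozakb → besozakb) add the prefix be-.
The other patterns: stems whose second-to-last letter is 's' repeat the first consonant+vowel as a prefix; stems whose second-to-last letter is 'v' change the last vowel to 'u'; stems whose second-to-last letter is 'd' or 'h' add -ast.
So gikufmokb → begikufmokb.

begikufmokb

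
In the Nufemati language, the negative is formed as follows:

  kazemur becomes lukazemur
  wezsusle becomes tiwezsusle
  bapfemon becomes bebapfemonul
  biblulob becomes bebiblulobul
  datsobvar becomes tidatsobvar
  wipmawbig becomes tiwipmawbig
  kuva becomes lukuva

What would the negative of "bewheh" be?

"bewheh" begins with b-. The stems beginning with b- (biblulob → bebiblulobul, bapfemon → bebapfemonul) add be- … -ul around the stem.
The other patterns: stems beginning with k- add the prefix lu-; stems beginning with d- or w- add the prefix ti-.
So bewheh → bebewhehul.

bebewhehul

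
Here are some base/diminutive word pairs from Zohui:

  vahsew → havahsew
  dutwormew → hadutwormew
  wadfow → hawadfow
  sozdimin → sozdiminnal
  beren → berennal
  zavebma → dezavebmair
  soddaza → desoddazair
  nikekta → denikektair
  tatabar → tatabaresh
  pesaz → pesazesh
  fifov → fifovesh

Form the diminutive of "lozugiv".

lozugivesh

"lozugiv" ends in -v. The one such stem in the data (fifov → fifovesh) adds -esh, so the same rule applies.
So lozugiv → lozugivesh.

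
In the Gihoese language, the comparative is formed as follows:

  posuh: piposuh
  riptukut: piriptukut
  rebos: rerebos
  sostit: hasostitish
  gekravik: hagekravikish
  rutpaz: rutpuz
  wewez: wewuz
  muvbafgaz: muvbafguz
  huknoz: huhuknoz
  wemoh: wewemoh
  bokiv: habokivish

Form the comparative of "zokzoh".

zozokzoh

sostit and riptukut both end in -t yet inflect differently (hasostitish, piriptukut), so the final letter is not what conditions the rule; the last vowel is.
"zokzoh" has last vowel 'o'. The stems whose last vowel is 'o' (wemoh → wewemoh, rebos → rerebos, huknoz → huhuknoz) repeat the first consonant+vowel as a prefix.
So zokzoh → zozokzoh.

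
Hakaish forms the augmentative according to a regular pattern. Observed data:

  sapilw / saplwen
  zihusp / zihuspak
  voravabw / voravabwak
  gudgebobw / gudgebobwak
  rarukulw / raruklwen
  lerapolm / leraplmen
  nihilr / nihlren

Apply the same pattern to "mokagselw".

mokagslwen

rarukulw and gudgebobw both end in -w yet inflect differently (raruklwen, gudgebobwak), so the final letter is not what conditions the rule; the second-to-last letter is.
"mokagselw" has second-to-last letter 'l'. The stems whose second-to-last letter is 'l' (nihilr → nihlren, rarukulw → raruklwen, lerapolm → leraplmen) delete the last vowel and add -en.
The other pattern: stems whose second-to-last letter is 'b' or 's' add -ak.
So mokagselw → mokagslwen.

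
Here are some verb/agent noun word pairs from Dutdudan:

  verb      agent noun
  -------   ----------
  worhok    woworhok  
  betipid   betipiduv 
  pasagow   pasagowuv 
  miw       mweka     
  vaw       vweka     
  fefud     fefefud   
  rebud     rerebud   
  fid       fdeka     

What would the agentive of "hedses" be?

"hedses" has 2 vowels. The stems with 2 vowels (worhok → woworhok, fefud → fefefud, rebud → rerebud) repeat the first consonant+vowel as a prefix.
The other patterns: stems with 1 vowel delete the last vowel and add -eka; stems with 3 vowels add -uv.
So hedses → hehedses.

hehedses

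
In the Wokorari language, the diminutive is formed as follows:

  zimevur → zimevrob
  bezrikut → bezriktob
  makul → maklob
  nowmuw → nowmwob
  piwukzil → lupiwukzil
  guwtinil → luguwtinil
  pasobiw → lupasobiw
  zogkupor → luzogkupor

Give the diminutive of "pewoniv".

lupewoniv

makul and piwukzil both end in -l yet inflect differently (maklob, lupiwukzil), so the final letter is not what conditions the rule; the last vowel is.
"pewoniv" has last vowel 'i'. The stems whose last vowel is 'i' (piwukzil → lupiwukzil, guwtinil → luguwtinil, pasobiw → lupasobiw) add the prefix lu-.
The other pattern: stems whose last vowel is 'u' delete the last vowel and add -ob.
So pewoniv → lupewoniv.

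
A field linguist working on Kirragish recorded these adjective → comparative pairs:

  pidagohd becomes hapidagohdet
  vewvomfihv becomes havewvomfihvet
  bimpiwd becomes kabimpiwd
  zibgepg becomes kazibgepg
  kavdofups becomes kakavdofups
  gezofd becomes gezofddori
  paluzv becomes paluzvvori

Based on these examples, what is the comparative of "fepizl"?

pidagohd and bimpiwd both end in -d yet inflect differently (hapidagohdet, kabimpiwd), so the final letter is not what conditions the rule; the second-to-last letter is.
"fepizl" has second-to-last letter 'z'. The one such stem in the data (paluzv → paluzvvori) doubles the final consonant and adds -ori (as does gezofd), so the same rule applies.
The other patterns: stems whose second-to-last letter is 'h' add ha- … -et around the stem; stems whose second-to-last letter is 'p' or 'w' add the prefix ka-.
So fepizl → fepizllori.

fepizllori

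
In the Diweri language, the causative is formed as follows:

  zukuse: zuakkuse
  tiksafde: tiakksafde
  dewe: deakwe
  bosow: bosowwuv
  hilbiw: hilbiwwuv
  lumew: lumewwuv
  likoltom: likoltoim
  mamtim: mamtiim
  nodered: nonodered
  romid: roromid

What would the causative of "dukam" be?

"dukam" ends in -m. The stems ending in -m (likoltom → likoltoim, mamtim → mamtiim) drop the final letter and add -im.
So dukam → dukaim.

dukaim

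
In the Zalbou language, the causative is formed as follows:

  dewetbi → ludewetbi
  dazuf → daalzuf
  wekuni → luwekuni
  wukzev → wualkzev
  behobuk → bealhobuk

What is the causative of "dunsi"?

wekuni and wukzev both begin with w- yet inflect differently (luwekuni, wualkzev), so the first letter is not what conditions the rule; whether the stem ends in a vowel or a consonant is.
"dunsi" ends in a vowel. The stems ending in a vowel (dewetbi → ludewetbi, wekuni → luwekuni) add the prefix lu-.
The other pattern: stems ending in a consonant insert -al- after the first vowel.
So dunsi → ludunsi.

ludunsi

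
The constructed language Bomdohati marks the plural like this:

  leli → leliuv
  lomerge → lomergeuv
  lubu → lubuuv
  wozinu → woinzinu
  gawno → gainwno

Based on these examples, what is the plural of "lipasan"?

lubu and wozinu both end in -u yet inflect differently (lubuuv, woinzinu), so the final letter is not what conditions the rule; the first letter is.
"lipasan" begins with l-. The stems beginning with l- (lubu → lubuuv, lomerge → lomergeuv, leli → leliuv) add -uv.
So lipasan → lipasanuv.

lipasanuv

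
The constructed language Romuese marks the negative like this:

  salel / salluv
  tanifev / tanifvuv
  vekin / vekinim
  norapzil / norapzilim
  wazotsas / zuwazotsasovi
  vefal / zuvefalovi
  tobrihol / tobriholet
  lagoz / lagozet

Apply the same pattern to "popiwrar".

salel and norapzil both end in -l yet inflect differently (salluv, norapzilim), so the final letter is not what conditions the rule; the last vowel is.
"popiwrar" has last vowel 'a'. The stems whose last vowel is 'a' (wazotsas → zuwazotsasovi, vefal → zuvefalovi) add zu- … -ovi around the stem.
So popiwrar → zupopiwrarovi.

zupopiwrarovi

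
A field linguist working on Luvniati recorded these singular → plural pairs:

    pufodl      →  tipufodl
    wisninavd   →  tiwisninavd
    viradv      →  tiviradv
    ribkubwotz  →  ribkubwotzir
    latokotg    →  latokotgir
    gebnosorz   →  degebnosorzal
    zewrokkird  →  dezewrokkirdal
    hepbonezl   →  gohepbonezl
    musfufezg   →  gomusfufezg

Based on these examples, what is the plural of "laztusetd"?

ribkubwotz and gebnosorz both end in -z yet inflect differently (ribkubwotzir, degebnosorzal), so the final letter is not what conditions the rule; the second-to-last letter is.
"laztusetd" has second-to-last letter 't'. The stems whose second-to-last letter is 't' (ribkubwotz → ribkubwotzir, latokotg → latokotgir) add -ir.
The other patterns: stems whose second-to-last letter is 'd' or 'v' add the prefix ti-; stems whose second-to-last letter is 'r' add de- … -al around the stem; stems whose second-to-last letter is 'z' add the prefix go-.
So laztusetd → laztusetdir.

laztusetdir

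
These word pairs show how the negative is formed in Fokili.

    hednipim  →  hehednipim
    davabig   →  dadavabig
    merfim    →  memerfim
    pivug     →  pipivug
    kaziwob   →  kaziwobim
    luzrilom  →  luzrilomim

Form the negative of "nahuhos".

nahuhosim

hednipim and luzrilom both end in -m yet inflect differently (hehednipim, luzrilomim), so the final letter is not what conditions the rule; the last vowel is.
"nahuhos" has last vowel 'o'. The stems whose last vowel is 'o' (kaziwob → kaziwobim, luzrilom → luzrilomim) add -im.
So nahuhos → nahuhosim.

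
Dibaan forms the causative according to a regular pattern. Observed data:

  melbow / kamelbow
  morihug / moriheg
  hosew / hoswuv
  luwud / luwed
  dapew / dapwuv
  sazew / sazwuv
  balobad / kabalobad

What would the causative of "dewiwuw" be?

luwud and balobad both end in -d yet inflect differently (luwed, kabalobad), so the final letter is not what conditions the rule; the last vowel is.
"dewiwuw" has last vowel 'u'. The stems whose last vowel is 'u' (morihug → moriheg, luwud → luwed) change the last vowel to 'e'.
So dewiwuw → dewiwew.

dewiwew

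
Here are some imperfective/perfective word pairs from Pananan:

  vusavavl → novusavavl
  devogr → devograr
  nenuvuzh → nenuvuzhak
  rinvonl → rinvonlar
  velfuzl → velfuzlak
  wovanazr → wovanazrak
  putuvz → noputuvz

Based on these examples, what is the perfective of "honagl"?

vusavavl and velfuzl both end in -l yet inflect differently (novusavavl, velfuzlak), so the final letter is not what conditions the rule; the second-to-last letter is.
"honagl" has second-to-last letter 'g'. The one such stem in the data (devogr → devograr) adds -ar, so the same rule applies.
The other patterns: stems whose second-to-last letter is 'v' add the prefix no-; stems whose second-to-last letter is 'z' add -ak.
So honagl → honaglar.

honaglar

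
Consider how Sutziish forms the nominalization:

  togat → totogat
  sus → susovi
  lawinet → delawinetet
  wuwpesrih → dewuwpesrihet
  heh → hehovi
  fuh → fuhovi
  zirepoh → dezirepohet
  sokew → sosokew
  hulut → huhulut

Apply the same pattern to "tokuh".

totokuh

fuh and zirepoh both end in -h yet inflect differently (fuhovi, dezirepohet), so the final letter is not what conditions the rule; the number of vowels is.
"tokuh" has 2 vowels. The stems with 2 vowels (hulut → huhulut, togat → totogat, sokew → sosokew) repeat the first consonant+vowel as a prefix.
So tokuh → totokuh.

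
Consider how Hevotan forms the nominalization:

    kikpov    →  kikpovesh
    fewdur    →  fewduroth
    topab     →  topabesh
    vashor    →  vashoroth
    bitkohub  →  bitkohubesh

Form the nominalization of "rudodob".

vashor and kikpov both have last vowel 'o' yet inflect differently (vashoroth, kikpovesh), so the last vowel is not what conditions the rule; the final letter is.
"rudodob" ends in -b. The stems ending in -b (topab → topabesh, bitkohub → bitkohubesh) add -esh.
The other pattern: stems ending in -r add -oth.
So rudodob → rudodobesh.

rudodobesh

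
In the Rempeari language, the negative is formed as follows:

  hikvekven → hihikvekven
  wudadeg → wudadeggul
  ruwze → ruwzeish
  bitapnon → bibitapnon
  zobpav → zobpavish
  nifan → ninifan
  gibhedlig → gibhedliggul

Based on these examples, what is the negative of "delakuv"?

delakuvish

hikvekven and wudadeg both have last vowel 'e' yet inflect differently (hihikvekven, wudadeggul), so the last vowel is not what conditions the rule; the final letter is.
"delakuv" ends in -v. The one such stem in the data (zobpav → zobpavish) adds -ish, so the same rule applies.
So delakuv → delakuvish.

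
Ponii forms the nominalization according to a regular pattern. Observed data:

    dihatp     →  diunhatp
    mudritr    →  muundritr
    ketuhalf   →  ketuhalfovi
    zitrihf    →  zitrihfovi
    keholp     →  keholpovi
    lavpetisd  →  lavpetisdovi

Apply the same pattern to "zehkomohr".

zehkomohrovi

dihatp and keholp both end in -p yet inflect differently (diunhatp, keholpovi), so the final letter is not what conditions the rule; the second-to-last letter is.
"zehkomohr" has second-to-last letter 'h'. The one such stem in the data (zitrihf → zitrihfovi) adds -ovi, so the same rule applies.
So zehkomohr → zehkomohrovi.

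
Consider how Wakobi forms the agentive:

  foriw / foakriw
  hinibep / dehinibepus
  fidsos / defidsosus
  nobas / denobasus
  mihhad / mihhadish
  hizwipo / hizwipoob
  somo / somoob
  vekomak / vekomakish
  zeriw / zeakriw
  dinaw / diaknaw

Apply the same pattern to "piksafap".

mihhad and dinaw both have last vowel 'a' yet inflect differently (mihhadish, diaknaw), so the last vowel is not what conditions the rule; the final letter is.
"piksafap" ends in -p. The one such stem in the data (hinibep → dehinibepus) adds de- … -us around the stem, so the same rule applies.
So piksafap → depiksafapus.

depiksafapus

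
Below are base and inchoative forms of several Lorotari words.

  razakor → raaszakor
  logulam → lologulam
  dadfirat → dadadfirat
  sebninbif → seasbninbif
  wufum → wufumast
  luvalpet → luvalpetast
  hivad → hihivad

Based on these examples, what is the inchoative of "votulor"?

voastulor

logulam and wufum both end in -m yet inflect differently (lologulam, wufumast), so the final letter is not what conditions the rule; the last vowel is.
"votulor" has last vowel 'o'. The one such stem in the data (razakor → raaszakor) inserts -as- after the first vowel (as does sebninbif), so the same rule applies.
The other patterns: stems whose last vowel is 'a' repeat the first consonant+vowel as a prefix; stems whose last vowel is 'e' or 'u' add -ast.
So votulor → voastulor.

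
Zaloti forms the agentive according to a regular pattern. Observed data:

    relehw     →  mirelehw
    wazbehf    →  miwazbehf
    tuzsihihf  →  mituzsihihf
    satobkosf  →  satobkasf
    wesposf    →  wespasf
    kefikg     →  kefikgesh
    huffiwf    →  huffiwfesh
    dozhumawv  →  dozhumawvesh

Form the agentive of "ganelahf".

"ganelahf" has second-to-last letter 'h'. The stems whose second-to-last letter is 'h' (relehw → mirelehw, wazbehf → miwazbehf, tuzsihihf → mituzsihihf) add the prefix mi-.
So ganelahf → miganelahf.

miganelahf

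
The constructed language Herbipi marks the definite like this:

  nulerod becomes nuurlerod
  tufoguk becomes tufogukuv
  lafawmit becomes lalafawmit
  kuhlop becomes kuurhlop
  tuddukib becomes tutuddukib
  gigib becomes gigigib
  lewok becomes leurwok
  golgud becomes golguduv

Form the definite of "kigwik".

"kigwik" has last vowel 'i'. The stems whose last vowel is 'i' (lafawmit → lalafawmit, gigib → gigigib, tuddukib → tutuddukib) repeat the first consonant+vowel as a prefix.
So kigwik → kikigwik.

kikigwik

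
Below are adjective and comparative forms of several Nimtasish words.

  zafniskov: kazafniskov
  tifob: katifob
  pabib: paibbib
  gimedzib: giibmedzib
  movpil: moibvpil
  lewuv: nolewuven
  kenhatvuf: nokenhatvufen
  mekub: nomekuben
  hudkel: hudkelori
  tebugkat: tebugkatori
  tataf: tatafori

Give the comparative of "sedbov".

kasedbov

tifob and pabib both end in -b yet inflect differently (katifob, paibbib), so the final letter is not what conditions the rule; the last vowel is.
"sedbov" has last vowel 'o'. The stems whose last vowel is 'o' (zafniskov → kazafniskov, tifob → katifob) add the prefix ka-.
So sedbov → kasedbov.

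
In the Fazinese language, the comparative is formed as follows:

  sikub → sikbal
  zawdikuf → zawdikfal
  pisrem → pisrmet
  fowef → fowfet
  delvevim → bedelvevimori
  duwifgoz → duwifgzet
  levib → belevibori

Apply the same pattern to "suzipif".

levib and sikub both end in -b yet inflect differently (belevibori, sikbal), so the final letter is not what conditions the rule; the last vowel is.
"suzipif" has last vowel 'i'. The stems whose last vowel is 'i' (levib → belevibori, delvevim → bedelvevimori) add be- … -ori around the stem.
So suzipif → besuzipifori.

besuzipifori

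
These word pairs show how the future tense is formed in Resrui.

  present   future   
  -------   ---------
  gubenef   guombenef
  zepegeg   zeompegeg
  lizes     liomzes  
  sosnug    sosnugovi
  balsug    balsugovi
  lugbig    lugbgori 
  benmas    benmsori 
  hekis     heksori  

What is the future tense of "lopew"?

"lopew" has last vowel 'e'. The stems whose last vowel is 'e' (zepegeg → zeompegeg, lizes → liomzes, gubenef → guombenef) insert -om- after the first vowel.
The other patterns: stems whose last vowel is 'u' add -ovi; stems whose last vowel is 'a' or 'i' delete the last vowel and add -ori.
So lopew → loompew.

loompew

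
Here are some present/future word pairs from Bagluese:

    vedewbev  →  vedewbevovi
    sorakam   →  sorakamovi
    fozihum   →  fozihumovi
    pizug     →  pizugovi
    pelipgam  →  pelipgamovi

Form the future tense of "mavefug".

mavefugovi

Every pair shown (vedewbev → vedewbevovi, sorakam → sorakamovi, fozihum → fozihumovi, …) follows the same rule: add -ovi.
So mavefug → mavefugovi.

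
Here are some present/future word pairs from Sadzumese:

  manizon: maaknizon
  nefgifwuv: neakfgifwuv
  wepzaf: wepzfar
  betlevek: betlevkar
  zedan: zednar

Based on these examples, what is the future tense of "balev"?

manizon and zedan both end in -n yet inflect differently (maaknizon, zednar), so the final letter is not what conditions the rule; the last vowel is.
"balev" has last vowel 'e'. The one such stem in the data (betlevek → betlevkar) deletes the last vowel and adds -ar (as do zedan, wepzaf), so the same rule applies.
So balev → balvar.

balvar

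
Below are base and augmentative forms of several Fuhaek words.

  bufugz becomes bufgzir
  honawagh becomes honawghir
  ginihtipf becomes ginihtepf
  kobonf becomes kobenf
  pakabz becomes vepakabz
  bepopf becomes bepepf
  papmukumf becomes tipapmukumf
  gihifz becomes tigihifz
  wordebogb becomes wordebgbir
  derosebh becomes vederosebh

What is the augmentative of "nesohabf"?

bufugz and pakabz both end in -z yet inflect differently (bufgzir, vepakabz), so the final letter is not what conditions the rule; the second-to-last letter is.
"nesohabf" has second-to-last letter 'b'. The stems whose second-to-last letter is 'b' (pakabz → vepakabz, derosebh → vederosebh) add the prefix ve-.
So nesohabf → venesohabf.

venesohabf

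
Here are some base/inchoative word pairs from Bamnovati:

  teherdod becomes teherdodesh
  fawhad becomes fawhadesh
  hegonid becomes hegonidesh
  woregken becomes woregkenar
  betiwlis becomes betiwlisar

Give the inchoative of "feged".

fegedesh

hegonid and betiwlis both have last vowel 'i' yet inflect differently (hegonidesh, betiwlisar), so the last vowel is not what conditions the rule; the final letter is.
"feged" ends in -d. The stems ending in -d (teherdod → teherdodesh, fawhad → fawhadesh, hegonid → hegonidesh) add -esh.
So feged → fegedesh.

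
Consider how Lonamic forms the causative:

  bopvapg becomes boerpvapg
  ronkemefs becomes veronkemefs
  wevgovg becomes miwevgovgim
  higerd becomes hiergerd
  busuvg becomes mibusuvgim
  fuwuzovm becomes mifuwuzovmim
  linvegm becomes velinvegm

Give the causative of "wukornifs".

vewukornifs

wevgovg and bopvapg both end in -g yet inflect differently (miwevgovgim, boerpvapg), so the final letter is not what conditions the rule; the second-to-last letter is.
"wukornifs" has second-to-last letter 'f'. The one such stem in the data (ronkemefs → veronkemefs) adds the prefix ve-, so the same rule applies.
The other patterns: stems whose second-to-last letter is 'v' add mi- … -im around the stem; stems whose second-to-last letter is 'p' or 'r' insert -er- after the first vowel.
So wukornifs → vewukornifs.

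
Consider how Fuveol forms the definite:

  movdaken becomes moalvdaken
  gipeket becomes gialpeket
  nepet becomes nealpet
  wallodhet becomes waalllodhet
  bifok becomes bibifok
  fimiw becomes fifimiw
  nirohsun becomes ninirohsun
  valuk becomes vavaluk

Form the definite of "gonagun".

gogonagun

"gonagun" has last vowel 'u'. The stems whose last vowel is 'u' (nirohsun → ninirohsun, valuk → vavaluk) repeat the first consonant+vowel as a prefix.
The other pattern: stems whose last vowel is 'e' insert -al- after the first vowel.
So gonagun → gogonagun.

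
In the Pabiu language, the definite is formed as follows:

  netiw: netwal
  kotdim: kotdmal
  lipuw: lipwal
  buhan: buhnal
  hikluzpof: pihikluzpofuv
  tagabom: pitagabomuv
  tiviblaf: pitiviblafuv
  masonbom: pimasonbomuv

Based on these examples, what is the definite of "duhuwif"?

kotdim and tagabom both end in -m yet inflect differently (kotdmal, pitagabomuv), so the final letter is not what conditions the rule; the number of vowels is.
"duhuwif" has 3 vowels. The stems with 3 vowels (hikluzpof → pihikluzpofuv, tagabom → pitagabomuv, tiviblaf → pitiviblafuv) add pi- … -uv around the stem.
The other pattern: stems with 2 vowels delete the last vowel and add -al.
So duhuwif → piduhuwifuv.

piduhuwifuv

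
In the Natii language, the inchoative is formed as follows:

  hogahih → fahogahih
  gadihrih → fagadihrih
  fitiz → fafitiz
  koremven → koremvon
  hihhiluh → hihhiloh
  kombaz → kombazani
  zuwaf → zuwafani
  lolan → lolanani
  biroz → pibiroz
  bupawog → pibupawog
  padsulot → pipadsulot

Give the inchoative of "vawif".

hogahih and hihhiluh both end in -h yet inflect differently (fahogahih, hihhiloh), so the final letter is not what conditions the rule; the last vowel is.
"vawif" has last vowel 'i'. The stems whose last vowel is 'i' (hogahih → fahogahih, gadihrih → fagadihrih, fitiz → fafitiz) add the prefix fa-.
The other patterns: stems whose last vowel is 'e' or 'u' change the last vowel to 'o'; stems whose last vowel is 'a' add -ani; stems whose last vowel is 'o' add the prefix pi-.
So vawif → favawif.

favawif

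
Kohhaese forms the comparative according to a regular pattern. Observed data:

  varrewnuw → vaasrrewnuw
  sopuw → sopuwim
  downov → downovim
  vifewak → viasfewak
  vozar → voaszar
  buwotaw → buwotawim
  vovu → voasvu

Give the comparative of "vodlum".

varrewnuw and sopuw both end in -w yet inflect differently (vaasrrewnuw, sopuwim), so the final letter is not what conditions the rule; the first letter is.
"vodlum" begins with v-. The stems beginning with v- (vifewak → viasfewak, vovu → voasvu, varrewnuw → vaasrrewnuw) insert -as- after the first vowel.
So vodlum → voasdlum.

voasdlum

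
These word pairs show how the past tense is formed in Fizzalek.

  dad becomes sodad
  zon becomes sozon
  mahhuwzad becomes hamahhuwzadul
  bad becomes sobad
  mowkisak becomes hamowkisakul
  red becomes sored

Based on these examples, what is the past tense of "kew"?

mahhuwzad and dad both end in -d yet inflect differently (hamahhuwzadul, sodad), so the final letter is not what conditions the rule; the number of vowels is.
"kew" has 1 vowel. The stems with 1 vowel (dad → sodad, bad → sobad, red → sored) add the prefix so-.
So kew → sokew.

sokew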